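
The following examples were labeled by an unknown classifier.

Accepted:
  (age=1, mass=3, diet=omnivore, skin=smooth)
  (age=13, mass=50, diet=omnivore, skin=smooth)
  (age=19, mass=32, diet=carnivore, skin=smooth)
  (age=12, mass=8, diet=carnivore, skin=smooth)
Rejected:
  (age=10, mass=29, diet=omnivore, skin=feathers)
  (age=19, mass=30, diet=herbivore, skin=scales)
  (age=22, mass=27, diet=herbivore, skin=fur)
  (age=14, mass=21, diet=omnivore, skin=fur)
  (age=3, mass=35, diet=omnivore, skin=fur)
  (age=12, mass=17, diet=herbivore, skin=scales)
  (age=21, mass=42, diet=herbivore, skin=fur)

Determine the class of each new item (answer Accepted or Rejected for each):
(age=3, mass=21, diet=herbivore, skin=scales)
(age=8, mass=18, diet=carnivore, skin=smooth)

Rejected, Accepted

Looking at the examples, the only property every 'Accepted' case has and every 'Rejected' case lacks is: skin is smooth.
Rejected: (age=3, mass=21, diet=herbivore, skin=scales), since skin is scales. Accepted: (age=8, mass=18, diet=carnivore, skin=smooth), since skin is smooth.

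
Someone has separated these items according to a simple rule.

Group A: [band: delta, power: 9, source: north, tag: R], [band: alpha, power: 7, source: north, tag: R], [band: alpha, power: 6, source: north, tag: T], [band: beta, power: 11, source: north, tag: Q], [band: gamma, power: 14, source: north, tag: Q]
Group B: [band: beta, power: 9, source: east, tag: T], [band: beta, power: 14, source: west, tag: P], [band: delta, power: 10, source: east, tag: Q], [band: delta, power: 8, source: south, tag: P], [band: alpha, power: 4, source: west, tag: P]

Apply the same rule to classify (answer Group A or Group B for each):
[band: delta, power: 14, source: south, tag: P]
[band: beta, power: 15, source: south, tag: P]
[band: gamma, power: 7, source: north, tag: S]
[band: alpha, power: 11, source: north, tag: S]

Group B, Group B, Group A, Group A

Rule: source is north. This holds for each 'Group A' example and fails for each 'Group B' one.
[band: delta, power: 14, source: south, tag: P] — source is south, hence Group B.
[band: beta, power: 15, source: south, tag: P] — source is south, hence Group B.
[band: gamma, power: 7, source: north, tag: S] — source is north, hence Group A.
[band: alpha, power: 11, source: north, tag: S] — source is north, hence Group A.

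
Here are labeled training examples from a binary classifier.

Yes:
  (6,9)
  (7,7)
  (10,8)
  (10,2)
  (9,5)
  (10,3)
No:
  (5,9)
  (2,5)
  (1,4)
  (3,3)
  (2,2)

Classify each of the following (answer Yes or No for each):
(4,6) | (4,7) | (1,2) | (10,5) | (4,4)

No, No, No, Yes, No

One predicate separates the groups cleanly: first ≥ 6.
(4,6) — first 4, hence No. (4,7) — first 4, hence No. (1,2) — first 1, hence No. (10,5) — first 10, hence Yes. (4,4) — first 4, hence No.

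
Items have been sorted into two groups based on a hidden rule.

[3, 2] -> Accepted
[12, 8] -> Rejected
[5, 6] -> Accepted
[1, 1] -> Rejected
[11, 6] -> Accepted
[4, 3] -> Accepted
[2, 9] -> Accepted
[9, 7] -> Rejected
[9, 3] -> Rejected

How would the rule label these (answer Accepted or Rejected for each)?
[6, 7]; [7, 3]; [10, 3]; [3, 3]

Accepted, Rejected, Accepted, Rejected

Comparing the two groups points to one rule — sum is odd.
[6, 7]: 6+7 = 13, matches → Accepted.
[7, 3]: 7+3 = 10, doesn't match → Rejected.
[10, 3]: 10+3 = 13, matches → Accepted.
[3, 3]: 3+3 = 6, doesn't match → Rejected.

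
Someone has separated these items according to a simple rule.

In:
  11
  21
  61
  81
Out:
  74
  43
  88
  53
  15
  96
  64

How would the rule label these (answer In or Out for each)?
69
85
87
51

Out, Out, Out, In

Rule: ends in digit 1. This holds for each 'In' example and fails for each 'Out' one.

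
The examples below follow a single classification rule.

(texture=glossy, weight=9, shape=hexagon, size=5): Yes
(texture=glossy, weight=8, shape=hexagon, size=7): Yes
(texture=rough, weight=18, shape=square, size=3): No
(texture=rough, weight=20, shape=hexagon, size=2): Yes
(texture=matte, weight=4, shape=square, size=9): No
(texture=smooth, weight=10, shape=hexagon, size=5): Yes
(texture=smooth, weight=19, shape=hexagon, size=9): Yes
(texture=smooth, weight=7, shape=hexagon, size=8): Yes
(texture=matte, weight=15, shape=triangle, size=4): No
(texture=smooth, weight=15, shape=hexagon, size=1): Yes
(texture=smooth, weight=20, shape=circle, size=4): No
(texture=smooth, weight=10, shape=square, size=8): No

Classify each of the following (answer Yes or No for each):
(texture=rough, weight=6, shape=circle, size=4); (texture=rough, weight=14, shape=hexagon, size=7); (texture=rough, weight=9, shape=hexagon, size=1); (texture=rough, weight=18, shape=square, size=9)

The pattern is that an item is 'Yes' exactly when: shape is hexagon.
(texture=rough, weight=6, shape=circle, size=4) → shape is circle → No.
(texture=rough, weight=14, shape=hexagon, size=7) → shape is hexagon → Yes.
(texture=rough, weight=9, shape=hexagon, size=1) → shape is hexagon → Yes.
(texture=rough, weight=18, shape=square, size=9) → shape is square → No.

No, Yes, Yes, No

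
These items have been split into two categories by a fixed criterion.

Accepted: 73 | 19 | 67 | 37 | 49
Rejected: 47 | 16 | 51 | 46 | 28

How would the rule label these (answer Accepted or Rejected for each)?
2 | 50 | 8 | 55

Rejected, Rejected, Rejected, Accepted

Rule: ≡ 1 (mod 6). This holds for each 'Accepted' example and fails for each 'Rejected' one.
2 — 2 mod 6 = 2, hence Rejected.
50 — 50 mod 6 = 2, hence Rejected.
8 — 8 mod 6 = 2, hence Rejected.
55 — 55 mod 6 = 1, hence Accepted.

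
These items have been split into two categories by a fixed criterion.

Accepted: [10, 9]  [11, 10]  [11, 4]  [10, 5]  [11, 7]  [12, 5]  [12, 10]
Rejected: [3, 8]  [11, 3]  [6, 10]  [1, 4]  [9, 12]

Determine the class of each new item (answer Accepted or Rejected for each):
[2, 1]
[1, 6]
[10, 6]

Rejected, Rejected, Accepted

One predicate separates the groups cleanly: first > second AND sum ≥ 15.
Rejected: [2, 1], since 2 > 1, 2+1 = 3.
Rejected: [1, 6], since 1 < 6, 1+6 = 7.
Accepted: [10, 6], since 10 > 6, 10+6 = 16.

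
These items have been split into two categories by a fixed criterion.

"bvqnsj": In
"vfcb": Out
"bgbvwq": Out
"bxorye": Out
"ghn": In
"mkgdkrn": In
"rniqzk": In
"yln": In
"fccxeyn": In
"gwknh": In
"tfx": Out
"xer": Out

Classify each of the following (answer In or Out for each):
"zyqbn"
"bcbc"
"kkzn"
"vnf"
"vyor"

Rule: contains 'n'. This holds for each 'In' example and fails for each 'Out' one.
"zyqbn": In (has 'n'). "bcbc": Out (no 'n'). "kkzn": In (has 'n'). "vnf": In (has 'n'). "vyor": Out (no 'n').

In, Out, In, In, Out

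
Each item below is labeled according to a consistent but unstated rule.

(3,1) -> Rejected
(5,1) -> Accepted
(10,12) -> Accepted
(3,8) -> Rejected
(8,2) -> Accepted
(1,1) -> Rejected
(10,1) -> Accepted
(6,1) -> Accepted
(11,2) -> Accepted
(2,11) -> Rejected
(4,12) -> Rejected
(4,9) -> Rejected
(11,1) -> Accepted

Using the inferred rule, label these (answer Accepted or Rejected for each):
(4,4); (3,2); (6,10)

The common property of the 'Accepted' items is: first ≥ 5. No 'Rejected' item has it.
(4,4) → first 4 → Rejected.
(3,2) → first 3 → Rejected.
(6,10) → first 6 → Accepted.

Rejected, Rejected, Accepted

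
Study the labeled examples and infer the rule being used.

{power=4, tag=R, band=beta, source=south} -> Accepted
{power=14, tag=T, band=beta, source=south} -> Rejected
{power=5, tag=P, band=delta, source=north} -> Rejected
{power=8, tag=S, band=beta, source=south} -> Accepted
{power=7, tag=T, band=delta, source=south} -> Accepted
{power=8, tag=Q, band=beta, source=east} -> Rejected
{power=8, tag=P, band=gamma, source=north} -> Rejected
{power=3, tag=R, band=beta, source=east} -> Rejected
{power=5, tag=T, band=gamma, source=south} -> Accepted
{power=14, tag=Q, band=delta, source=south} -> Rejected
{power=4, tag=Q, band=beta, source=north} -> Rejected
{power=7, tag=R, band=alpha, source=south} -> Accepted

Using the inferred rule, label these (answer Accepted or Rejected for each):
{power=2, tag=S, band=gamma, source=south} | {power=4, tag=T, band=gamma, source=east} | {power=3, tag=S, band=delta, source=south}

Accepted, Rejected, Accepted

The classifier is using: source is south AND power ≤ 8.
Accepted: {power=2, tag=S, band=gamma, source=south}, since source is south, power = 2.
Rejected: {power=4, tag=T, band=gamma, source=east}, since source is east, power = 4.
Accepted: {power=3, tag=S, band=delta, source=south}, since source is south, power = 3.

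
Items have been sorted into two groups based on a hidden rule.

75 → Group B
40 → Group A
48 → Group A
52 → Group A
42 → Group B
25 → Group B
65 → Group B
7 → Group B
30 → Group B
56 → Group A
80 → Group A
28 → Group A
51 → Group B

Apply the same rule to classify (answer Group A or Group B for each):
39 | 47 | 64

The classifier is using: multiple of 4.

Group B, Group B, Group A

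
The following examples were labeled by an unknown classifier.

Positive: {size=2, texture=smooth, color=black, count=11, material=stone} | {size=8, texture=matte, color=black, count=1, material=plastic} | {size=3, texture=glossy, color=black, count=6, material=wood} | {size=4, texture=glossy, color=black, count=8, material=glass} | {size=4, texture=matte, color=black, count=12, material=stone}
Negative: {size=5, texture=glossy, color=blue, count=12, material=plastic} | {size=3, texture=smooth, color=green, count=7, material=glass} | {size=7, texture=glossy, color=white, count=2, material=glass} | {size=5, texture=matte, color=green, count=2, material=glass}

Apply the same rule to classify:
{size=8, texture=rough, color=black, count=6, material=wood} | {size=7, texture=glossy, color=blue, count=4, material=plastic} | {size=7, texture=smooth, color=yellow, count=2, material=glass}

The classifier is using: color is black.
{size=8, texture=rough, color=black, count=6, material=wood}: color is black — qualifies, so Positive. {size=7, texture=glossy, color=blue, count=4, material=plastic}: color is blue — lacks this property, so Negative. {size=7, texture=smooth, color=yellow, count=2, material=glass}: color is yellow — lacks this property, so Negative.

Positive, Negative, Negative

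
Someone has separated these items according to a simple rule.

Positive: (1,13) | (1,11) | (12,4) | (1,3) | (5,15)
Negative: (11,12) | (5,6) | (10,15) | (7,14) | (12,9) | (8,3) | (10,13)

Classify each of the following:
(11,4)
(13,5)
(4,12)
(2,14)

Comparing the two groups points to one rule — sum is even.

Negative, Positive, Positive, Positive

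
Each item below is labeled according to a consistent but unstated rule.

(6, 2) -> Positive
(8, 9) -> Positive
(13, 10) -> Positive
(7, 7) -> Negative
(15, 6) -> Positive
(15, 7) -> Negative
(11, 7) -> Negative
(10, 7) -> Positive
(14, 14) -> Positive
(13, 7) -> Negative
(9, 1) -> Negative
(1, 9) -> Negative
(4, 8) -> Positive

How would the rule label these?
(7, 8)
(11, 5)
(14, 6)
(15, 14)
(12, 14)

Positive, Negative, Positive, Positive, Positive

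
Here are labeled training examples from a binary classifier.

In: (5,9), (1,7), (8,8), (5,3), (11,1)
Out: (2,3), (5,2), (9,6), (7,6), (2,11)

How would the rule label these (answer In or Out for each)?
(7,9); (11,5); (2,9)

In, In, Out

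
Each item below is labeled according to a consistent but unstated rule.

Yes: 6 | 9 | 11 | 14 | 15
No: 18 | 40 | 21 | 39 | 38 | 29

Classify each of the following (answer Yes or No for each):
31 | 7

No, Yes

Rule: at most 15. This holds for each 'Yes' example and fails for each 'No' one.
31: 31 > 15, does not fit → No. 7: 7 ≤ 15, matches → Yes.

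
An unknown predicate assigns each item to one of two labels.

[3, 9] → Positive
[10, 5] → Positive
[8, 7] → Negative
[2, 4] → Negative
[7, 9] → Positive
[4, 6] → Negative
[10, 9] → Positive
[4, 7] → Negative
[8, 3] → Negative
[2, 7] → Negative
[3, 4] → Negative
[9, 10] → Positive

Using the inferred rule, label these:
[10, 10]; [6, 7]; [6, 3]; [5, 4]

Positive, Negative, Negative, Negative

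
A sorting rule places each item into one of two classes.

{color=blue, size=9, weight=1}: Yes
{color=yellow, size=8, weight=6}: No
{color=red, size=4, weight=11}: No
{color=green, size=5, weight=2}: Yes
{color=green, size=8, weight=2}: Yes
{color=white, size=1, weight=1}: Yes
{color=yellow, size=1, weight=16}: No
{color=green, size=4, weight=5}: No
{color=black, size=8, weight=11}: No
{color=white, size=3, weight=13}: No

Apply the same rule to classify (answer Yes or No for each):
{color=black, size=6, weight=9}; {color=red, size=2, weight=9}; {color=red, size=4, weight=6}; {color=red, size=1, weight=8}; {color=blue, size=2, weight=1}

The rule appears to be: weight ≤ 2.
{color=black, size=6, weight=9} → weight = 9 → No. {color=red, size=2, weight=9} → weight = 9 → No. {color=red, size=4, weight=6} → weight = 6 → No. {color=red, size=1, weight=8} → weight = 8 → No. {color=blue, size=2, weight=1} → weight = 1 → Yes.

No, No, No, No, Yes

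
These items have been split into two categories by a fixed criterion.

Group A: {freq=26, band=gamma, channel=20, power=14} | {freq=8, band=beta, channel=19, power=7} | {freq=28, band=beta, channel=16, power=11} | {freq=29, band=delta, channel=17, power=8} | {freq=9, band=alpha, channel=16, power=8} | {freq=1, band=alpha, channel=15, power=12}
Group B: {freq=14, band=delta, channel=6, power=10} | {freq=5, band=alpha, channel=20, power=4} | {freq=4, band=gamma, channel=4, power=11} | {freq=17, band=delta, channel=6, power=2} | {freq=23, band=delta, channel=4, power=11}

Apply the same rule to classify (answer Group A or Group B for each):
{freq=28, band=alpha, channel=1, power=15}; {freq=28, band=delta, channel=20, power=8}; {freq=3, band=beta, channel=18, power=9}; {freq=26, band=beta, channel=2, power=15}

The classifier is using: channel ≥ 15 AND power ≥ 7.
{freq=28, band=alpha, channel=1, power=15}: channel = 1, power = 15 — does not fit, so Group B.
{freq=28, band=delta, channel=20, power=8}: channel = 20, power = 8 — matches, so Group A.
{freq=3, band=beta, channel=18, power=9}: channel = 18, power = 9 — matches, so Group A.
{freq=26, band=beta, channel=2, power=15}: channel = 2, power = 15 — does not fit, so Group B.

Group B, Group A, Group A, Group B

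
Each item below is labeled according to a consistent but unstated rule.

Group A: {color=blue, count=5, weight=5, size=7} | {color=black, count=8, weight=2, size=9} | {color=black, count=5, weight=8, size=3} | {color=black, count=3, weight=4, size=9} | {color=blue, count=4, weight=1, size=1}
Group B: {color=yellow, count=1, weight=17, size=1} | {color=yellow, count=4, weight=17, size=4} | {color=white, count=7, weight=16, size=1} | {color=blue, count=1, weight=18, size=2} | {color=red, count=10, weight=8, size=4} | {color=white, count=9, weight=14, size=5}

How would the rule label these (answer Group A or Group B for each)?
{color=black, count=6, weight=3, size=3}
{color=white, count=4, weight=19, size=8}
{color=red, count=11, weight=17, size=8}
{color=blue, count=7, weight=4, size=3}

Group A, Group B, Group B, Group A

The simplest hypothesis consistent with all the labels is: weight ≤ 8 AND count ≤ 8.
Group A: {color=black, count=6, weight=3, size=3}, since weight = 3, count = 6. Group B: {color=white, count=4, weight=19, size=8}, since weight = 19, count = 4. Group B: {color=red, count=11, weight=17, size=8}, since weight = 17, count = 11. Group A: {color=blue, count=7, weight=4, size=3}, since weight = 4, count = 7.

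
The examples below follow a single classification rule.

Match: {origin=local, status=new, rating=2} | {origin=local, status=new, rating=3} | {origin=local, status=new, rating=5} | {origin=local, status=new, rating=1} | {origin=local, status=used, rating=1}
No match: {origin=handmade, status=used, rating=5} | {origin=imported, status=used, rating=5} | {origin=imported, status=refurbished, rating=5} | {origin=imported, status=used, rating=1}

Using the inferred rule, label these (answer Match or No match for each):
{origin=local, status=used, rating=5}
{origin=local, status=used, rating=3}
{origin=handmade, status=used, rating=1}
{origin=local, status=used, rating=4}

Match, Match, No match, Match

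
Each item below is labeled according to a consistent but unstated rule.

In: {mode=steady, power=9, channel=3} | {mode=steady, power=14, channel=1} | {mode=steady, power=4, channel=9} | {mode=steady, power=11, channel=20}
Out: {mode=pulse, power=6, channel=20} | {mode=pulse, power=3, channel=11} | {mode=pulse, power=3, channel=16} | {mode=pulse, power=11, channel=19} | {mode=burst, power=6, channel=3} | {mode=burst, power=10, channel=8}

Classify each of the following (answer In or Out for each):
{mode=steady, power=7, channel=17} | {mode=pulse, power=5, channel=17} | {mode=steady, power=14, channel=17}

In, Out, In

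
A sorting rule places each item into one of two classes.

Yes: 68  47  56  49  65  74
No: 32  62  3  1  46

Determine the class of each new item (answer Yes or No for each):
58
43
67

Yes, No, Yes

Every 'Yes' example satisfies: digit sum ≥ 11. None of the 'No' examples do.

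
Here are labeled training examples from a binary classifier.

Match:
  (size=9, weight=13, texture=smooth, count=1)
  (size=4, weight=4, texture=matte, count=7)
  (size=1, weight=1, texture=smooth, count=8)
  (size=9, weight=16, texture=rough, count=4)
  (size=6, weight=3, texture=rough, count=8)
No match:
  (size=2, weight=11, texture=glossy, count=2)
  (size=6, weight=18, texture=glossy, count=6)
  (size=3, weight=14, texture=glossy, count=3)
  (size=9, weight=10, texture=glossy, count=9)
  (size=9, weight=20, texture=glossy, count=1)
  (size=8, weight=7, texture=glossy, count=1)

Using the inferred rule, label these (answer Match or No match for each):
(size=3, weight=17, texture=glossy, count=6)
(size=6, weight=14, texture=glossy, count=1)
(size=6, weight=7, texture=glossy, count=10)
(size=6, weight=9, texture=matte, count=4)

The common property of the 'Match' items is: texture is not glossy. No 'No match' item has it.

No match, No match, No match, Match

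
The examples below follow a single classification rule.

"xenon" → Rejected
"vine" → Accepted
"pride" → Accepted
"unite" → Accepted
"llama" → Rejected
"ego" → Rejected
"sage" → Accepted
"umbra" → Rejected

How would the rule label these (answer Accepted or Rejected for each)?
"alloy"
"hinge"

Rejected, Accepted

Every 'Accepted' example satisfies: ends with 'e'. None of the 'Rejected' examples do.
"alloy" — ends with 'y', hence Rejected.
"hinge" — ends with 'e', hence Accepted.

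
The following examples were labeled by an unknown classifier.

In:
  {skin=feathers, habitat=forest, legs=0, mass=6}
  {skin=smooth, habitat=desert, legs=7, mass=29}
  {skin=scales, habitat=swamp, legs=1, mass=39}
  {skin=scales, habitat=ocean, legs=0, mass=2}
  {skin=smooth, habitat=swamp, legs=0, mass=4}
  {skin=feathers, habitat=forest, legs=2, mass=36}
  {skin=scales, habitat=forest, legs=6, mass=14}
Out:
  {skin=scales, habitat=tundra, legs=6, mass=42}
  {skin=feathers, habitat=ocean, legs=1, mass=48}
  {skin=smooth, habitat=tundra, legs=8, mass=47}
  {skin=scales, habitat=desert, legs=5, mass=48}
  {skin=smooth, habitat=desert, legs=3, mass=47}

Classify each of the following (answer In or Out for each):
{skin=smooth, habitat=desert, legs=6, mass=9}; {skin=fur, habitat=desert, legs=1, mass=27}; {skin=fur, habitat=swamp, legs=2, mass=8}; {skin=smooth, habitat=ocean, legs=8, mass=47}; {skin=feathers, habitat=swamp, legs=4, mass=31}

In, In, In, Out, In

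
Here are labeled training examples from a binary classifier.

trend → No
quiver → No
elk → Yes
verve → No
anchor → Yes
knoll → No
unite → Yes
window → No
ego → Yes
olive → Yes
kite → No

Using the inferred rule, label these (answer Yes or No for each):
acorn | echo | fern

Yes, Yes, No

A rule that fits every label: starts with a vowel — true of each 'Yes' example, false of each 'No' one.
Yes: acorn, since starts with 'a'. Yes: echo, since starts with 'e'. No: fern, since starts with 'f'.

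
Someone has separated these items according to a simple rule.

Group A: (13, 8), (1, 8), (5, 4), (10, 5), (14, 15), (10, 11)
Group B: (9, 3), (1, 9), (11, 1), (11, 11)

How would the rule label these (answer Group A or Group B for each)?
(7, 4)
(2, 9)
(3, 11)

Group A, Group A, Group B

'Group A' ⟺ sum is odd.
(7, 4): 7+4 = 11, matches → Group A.
(2, 9): 2+9 = 11, matches → Group A.
(3, 11): 3+11 = 14, does not satisfy this → Group B.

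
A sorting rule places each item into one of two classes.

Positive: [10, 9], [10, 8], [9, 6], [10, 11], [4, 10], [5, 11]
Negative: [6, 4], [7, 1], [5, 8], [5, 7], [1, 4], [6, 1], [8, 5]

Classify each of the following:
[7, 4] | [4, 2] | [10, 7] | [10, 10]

Negative, Negative, Positive, Positive

Rule: sum ≥ 14. This holds for each 'Positive' example and fails for each 'Negative' one.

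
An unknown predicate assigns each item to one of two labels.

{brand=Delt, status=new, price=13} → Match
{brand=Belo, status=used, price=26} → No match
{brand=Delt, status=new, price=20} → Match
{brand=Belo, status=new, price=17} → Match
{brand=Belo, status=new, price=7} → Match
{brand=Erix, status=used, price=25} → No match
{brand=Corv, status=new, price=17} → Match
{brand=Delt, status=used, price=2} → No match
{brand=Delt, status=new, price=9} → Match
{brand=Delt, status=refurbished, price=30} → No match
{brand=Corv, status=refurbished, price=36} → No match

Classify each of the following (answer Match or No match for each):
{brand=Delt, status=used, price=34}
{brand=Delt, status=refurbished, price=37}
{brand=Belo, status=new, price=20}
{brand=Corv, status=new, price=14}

No match, No match, Match, Match

The common property of the 'Match' items is: status is new. No 'No match' item has it.
{brand=Delt, status=used, price=34}: No match (status is used). {brand=Delt, status=refurbished, price=37}: No match (status is refurbished). {brand=Belo, status=new, price=20}: Match (status is new). {brand=Corv, status=new, price=14}: Match (status is new).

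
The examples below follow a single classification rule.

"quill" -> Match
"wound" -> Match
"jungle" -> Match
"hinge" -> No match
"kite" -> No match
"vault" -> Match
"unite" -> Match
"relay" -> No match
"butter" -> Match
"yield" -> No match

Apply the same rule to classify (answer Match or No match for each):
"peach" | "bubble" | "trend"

Every 'Match' example satisfies: contains 'u'. None of the 'No match' examples do.
"peach" — no 'u', hence No match.
"bubble" — has 'u', hence Match.
"trend" — no 'u', hence No match.

No match, Match, No match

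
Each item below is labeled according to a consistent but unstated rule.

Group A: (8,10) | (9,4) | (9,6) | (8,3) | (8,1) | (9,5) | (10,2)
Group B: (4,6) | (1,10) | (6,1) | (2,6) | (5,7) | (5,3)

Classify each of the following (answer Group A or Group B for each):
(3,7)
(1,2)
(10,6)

Group B, Group B, Group A

All 'Group A' examples share one property — first ≥ 7 — and every 'Group B' example lacks it.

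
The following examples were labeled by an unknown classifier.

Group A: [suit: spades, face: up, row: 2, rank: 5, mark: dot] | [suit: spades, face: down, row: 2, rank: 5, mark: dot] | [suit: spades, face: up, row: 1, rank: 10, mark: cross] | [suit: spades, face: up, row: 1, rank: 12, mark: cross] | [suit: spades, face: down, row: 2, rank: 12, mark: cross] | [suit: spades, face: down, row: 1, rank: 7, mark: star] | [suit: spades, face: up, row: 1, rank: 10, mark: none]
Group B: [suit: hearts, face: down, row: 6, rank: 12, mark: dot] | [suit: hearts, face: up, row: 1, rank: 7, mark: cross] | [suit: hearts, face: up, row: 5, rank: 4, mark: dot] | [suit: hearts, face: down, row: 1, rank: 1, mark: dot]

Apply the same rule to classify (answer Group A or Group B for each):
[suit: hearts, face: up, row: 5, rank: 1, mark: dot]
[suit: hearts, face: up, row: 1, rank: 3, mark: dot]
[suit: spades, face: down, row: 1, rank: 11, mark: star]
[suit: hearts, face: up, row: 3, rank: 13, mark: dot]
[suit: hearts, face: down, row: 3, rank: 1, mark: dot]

Group B, Group B, Group A, Group B, Group B

One predicate separates the groups cleanly: suit is spades.
[suit: hearts, face: up, row: 5, rank: 1, mark: dot]: Group B (suit is hearts).
[suit: hearts, face: up, row: 1, rank: 3, mark: dot]: Group B (suit is hearts).
[suit: spades, face: down, row: 1, rank: 11, mark: star]: Group A (suit is spades).
[suit: hearts, face: up, row: 3, rank: 13, mark: dot]: Group B (suit is hearts).
[suit: hearts, face: down, row: 3, rank: 1, mark: dot]: Group B (suit is hearts).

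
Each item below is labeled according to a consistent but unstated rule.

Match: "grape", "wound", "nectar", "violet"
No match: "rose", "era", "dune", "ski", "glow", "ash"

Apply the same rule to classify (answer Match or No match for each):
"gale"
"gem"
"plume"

No match, No match, Match

The simplest hypothesis consistent with all the labels is: length ≥ 5.
"gale": length 4, does not fit → No match. "gem": length 3, does not fit → No match. "plume": length 5, passes → Match.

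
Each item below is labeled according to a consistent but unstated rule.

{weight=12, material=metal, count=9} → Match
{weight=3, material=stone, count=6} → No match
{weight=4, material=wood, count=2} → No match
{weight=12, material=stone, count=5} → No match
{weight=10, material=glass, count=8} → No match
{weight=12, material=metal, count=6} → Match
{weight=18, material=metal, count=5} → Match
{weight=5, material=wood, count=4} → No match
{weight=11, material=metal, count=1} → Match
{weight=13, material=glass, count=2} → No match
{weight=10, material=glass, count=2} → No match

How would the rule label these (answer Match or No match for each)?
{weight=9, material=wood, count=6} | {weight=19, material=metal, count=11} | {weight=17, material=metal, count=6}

A rule that fits every label: material is metal — true of each 'Match' example, false of each 'No match' one.
No match: {weight=9, material=wood, count=6}, since material is wood.
Match: {weight=19, material=metal, count=11}, since material is metal.
Match: {weight=17, material=metal, count=6}, since material is metal.

No match, Match, Match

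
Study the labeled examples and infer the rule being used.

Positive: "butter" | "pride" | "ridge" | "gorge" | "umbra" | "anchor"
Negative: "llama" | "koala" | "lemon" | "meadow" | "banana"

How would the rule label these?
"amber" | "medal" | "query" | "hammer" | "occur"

The simplest hypothesis consistent with all the labels is: contains 'r'.
"amber": Positive (has 'r'). "medal": Negative (no 'r'). "query": Positive (has 'r'). "hammer": Positive (has 'r'). "occur": Positive (has 'r').

Positive, Negative, Positive, Positive, Positive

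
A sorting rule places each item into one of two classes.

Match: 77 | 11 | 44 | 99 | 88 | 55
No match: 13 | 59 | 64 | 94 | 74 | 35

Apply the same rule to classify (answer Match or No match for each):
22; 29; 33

Match, No match, Match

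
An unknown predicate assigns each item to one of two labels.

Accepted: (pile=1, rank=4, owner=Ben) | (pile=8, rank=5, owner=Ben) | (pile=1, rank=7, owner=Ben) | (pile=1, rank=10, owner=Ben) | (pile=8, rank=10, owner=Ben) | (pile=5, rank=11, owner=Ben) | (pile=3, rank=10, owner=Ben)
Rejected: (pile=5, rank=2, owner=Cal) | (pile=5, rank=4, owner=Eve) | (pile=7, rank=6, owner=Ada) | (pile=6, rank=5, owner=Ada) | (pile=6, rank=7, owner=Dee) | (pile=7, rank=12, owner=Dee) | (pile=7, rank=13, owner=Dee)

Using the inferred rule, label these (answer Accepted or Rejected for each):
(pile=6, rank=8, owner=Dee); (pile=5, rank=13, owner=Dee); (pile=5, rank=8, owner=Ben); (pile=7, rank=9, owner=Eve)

The simplest hypothesis consistent with all the labels is: owner is Ben.
(pile=6, rank=8, owner=Dee) → owner is Dee → Rejected. (pile=5, rank=13, owner=Dee) → owner is Dee → Rejected. (pile=5, rank=8, owner=Ben) → owner is Ben → Accepted. (pile=7, rank=9, owner=Eve) → owner is Eve → Rejected.

Rejected, Rejected, Accepted, Rejected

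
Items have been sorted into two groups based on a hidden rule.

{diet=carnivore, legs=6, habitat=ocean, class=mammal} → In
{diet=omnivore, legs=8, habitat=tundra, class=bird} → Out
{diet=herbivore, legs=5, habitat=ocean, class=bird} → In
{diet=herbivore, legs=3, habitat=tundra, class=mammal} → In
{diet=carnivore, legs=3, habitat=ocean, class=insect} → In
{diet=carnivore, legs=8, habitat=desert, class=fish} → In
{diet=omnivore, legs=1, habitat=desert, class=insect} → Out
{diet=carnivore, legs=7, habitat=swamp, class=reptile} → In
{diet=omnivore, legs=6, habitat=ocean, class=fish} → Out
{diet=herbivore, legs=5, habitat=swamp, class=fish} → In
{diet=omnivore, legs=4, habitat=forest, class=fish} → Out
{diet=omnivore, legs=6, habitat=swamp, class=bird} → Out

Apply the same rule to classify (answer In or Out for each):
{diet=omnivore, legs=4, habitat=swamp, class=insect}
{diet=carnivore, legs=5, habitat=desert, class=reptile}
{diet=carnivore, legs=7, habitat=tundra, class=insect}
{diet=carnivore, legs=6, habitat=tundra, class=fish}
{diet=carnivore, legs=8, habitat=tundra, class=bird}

The distinguishing property — diet is not omnivore — holds for all the 'In' cases and none of the 'Out' cases.

Out, In, In, In, In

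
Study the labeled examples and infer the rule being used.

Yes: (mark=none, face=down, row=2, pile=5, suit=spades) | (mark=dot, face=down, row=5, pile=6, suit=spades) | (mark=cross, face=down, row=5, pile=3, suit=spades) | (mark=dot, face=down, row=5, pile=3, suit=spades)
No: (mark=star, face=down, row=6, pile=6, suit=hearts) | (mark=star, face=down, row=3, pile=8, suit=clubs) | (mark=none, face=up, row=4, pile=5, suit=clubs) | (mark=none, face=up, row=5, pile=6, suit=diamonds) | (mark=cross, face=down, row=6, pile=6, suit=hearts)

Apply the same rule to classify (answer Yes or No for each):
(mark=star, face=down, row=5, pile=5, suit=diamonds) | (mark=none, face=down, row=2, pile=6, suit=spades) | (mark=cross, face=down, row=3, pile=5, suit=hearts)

Looking at the examples, the only property every 'Yes' case has and every 'No' case lacks is: suit is spades.

No, Yes, No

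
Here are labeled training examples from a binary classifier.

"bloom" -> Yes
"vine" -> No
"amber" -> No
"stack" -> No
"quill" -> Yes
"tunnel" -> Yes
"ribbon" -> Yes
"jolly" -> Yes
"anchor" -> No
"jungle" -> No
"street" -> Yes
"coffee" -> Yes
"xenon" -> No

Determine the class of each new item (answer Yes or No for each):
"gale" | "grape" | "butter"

The rule appears to be: has a double letter.
"gale": No (no doubled letter). "grape": No (no doubled letter). "butter": Yes ('tt' doubled).

No, No, Yes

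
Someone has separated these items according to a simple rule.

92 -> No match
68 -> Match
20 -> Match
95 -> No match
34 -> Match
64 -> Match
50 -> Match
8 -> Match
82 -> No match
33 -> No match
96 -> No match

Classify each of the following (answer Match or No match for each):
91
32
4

No match, Match, Match

One predicate separates the groups cleanly: even AND at most 68.
No match: 91, since 91 is odd, 91 > 68.
Match: 32, since 32 is even, 32 ≤ 68.
Match: 4, since 4 is even, 4 ≤ 68.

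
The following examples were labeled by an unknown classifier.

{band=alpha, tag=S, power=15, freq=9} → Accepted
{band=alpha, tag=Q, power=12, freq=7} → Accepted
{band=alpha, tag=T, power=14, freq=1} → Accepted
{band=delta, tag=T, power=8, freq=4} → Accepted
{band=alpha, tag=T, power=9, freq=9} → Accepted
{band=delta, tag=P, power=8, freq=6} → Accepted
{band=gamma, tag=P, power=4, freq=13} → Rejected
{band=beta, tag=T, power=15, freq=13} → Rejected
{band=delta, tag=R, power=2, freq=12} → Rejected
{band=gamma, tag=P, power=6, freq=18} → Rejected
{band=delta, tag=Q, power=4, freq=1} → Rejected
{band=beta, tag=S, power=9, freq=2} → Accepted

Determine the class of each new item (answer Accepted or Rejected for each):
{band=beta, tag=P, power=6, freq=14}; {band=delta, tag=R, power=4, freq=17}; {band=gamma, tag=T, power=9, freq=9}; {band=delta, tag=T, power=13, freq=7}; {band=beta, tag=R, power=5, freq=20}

The distinguishing property — power ≥ 6 AND freq ≤ 9 — holds for all the 'Accepted' cases and none of the 'Rejected' cases.
{band=beta, tag=P, power=6, freq=14}: power = 6, freq = 14, does not fit → Rejected.
{band=delta, tag=R, power=4, freq=17}: power = 4, freq = 17, does not fit → Rejected.
{band=gamma, tag=T, power=9, freq=9}: power = 9, freq = 9, passes → Accepted.
{band=delta, tag=T, power=13, freq=7}: power = 13, freq = 7, passes → Accepted.
{band=beta, tag=R, power=5, freq=20}: power = 5, freq = 20, does not fit → Rejected.

Rejected, Rejected, Accepted, Accepted, Rejected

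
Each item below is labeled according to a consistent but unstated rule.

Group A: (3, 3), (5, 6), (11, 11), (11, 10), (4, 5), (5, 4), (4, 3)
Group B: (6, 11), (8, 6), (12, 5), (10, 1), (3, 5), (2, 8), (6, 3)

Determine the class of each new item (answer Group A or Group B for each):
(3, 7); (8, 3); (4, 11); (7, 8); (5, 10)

Group B, Group B, Group B, Group A, Group B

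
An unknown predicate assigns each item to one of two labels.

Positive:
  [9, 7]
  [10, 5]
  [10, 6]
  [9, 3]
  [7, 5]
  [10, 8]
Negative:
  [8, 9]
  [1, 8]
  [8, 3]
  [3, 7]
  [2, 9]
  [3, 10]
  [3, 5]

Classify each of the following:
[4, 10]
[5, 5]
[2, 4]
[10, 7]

The classifier is using: first > second AND sum ≥ 12.
[4, 10]: 4 < 10, 4+10 = 14 — does not satisfy this, so Negative. [5, 5]: 5 = 5, 5+5 = 10 — does not satisfy this, so Negative. [2, 4]: 2 < 4, 2+4 = 6 — does not satisfy this, so Negative. [10, 7]: 10 > 7, 10+7 = 17 — satisfies this, so Positive.

Negative, Negative, Negative, Positive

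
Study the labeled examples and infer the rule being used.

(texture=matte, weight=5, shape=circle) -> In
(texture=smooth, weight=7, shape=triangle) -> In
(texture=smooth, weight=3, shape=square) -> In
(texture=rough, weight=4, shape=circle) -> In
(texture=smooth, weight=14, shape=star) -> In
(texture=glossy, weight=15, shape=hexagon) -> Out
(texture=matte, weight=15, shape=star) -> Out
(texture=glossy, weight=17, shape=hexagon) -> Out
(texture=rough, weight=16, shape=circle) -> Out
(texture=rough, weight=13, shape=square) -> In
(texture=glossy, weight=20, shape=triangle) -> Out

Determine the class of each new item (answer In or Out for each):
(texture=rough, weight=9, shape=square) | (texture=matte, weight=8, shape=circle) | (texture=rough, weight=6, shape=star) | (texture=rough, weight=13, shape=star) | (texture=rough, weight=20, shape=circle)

The common property of the 'In' items is: weight ≤ 14. No 'Out' item has it.
(texture=rough, weight=9, shape=square) → weight = 9 → In.
(texture=matte, weight=8, shape=circle) → weight = 8 → In.
(texture=rough, weight=6, shape=star) → weight = 6 → In.
(texture=rough, weight=13, shape=star) → weight = 13 → In.
(texture=rough, weight=20, shape=circle) → weight = 20 → Out.

In, In, In, In, Out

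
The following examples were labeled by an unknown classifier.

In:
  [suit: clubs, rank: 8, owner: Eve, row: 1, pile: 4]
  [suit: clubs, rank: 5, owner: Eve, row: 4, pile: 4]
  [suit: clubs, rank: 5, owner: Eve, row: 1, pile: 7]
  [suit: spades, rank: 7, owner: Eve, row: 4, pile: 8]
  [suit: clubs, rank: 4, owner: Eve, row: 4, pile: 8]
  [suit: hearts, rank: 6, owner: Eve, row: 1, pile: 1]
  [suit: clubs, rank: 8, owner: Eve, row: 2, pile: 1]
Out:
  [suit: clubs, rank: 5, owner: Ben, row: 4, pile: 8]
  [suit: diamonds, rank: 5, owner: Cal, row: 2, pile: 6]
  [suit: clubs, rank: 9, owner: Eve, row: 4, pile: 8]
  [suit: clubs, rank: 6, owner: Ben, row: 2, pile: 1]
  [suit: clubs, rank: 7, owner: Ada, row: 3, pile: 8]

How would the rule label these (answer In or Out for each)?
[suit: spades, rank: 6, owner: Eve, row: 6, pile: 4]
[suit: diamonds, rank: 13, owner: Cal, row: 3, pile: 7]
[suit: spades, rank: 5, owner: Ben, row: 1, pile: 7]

The distinguishing property — owner is Eve AND rank ≤ 8 — holds for all the 'In' cases and none of the 'Out' cases.
[suit: spades, rank: 6, owner: Eve, row: 6, pile: 4] → owner is Eve, rank = 6 → In. [suit: diamonds, rank: 13, owner: Cal, row: 3, pile: 7] → owner is Cal, rank = 13 → Out. [suit: spades, rank: 5, owner: Ben, row: 1, pile: 7] → owner is Ben, rank = 5 → Out.

In, Out, Out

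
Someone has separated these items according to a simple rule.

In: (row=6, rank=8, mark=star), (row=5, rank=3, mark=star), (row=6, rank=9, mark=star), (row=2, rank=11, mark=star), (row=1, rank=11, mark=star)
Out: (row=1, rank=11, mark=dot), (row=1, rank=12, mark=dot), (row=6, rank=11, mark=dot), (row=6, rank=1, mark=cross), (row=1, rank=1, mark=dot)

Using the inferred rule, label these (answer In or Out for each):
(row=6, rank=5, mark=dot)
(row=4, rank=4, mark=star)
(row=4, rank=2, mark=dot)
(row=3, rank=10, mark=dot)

Out, In, Out, Out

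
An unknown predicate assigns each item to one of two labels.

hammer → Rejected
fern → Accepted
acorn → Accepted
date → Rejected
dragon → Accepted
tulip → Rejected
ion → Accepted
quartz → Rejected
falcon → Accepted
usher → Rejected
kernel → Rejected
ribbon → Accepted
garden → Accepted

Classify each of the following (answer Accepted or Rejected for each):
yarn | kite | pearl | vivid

Looking at the examples, the only property every 'Accepted' case has and every 'Rejected' case lacks is: ends with 'n'.
Accepted: yarn, since ends with 'n'. Rejected: kite, since ends with 'e'. Rejected: pearl, since ends with 'l'. Rejected: vivid, since ends with 'd'.

Accepted, Rejected, Rejected, Rejected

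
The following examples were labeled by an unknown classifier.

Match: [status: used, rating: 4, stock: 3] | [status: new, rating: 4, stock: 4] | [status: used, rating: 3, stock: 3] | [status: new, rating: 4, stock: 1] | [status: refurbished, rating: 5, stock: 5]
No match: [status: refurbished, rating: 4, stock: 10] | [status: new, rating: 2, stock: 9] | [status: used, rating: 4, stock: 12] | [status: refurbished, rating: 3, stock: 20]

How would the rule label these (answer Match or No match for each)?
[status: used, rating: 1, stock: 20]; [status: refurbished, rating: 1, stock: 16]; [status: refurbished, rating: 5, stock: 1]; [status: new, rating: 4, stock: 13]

Rule: stock ≤ 5. This holds for each 'Match' example and fails for each 'No match' one.

No match, No match, Match, No match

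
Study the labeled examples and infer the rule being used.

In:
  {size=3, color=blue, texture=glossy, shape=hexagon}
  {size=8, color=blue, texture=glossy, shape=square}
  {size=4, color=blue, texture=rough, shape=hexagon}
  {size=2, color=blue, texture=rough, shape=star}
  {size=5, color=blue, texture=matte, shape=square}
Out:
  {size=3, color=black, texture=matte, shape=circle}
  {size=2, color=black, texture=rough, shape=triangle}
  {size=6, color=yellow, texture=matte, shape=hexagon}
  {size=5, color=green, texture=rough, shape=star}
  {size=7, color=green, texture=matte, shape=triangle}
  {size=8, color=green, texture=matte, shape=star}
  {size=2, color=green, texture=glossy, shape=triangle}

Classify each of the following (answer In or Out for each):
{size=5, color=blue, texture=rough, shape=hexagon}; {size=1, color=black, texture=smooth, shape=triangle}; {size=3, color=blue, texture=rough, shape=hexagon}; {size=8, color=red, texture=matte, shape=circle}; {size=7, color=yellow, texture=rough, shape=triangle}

The rule appears to be: color is blue.
{size=5, color=blue, texture=rough, shape=hexagon} — color is blue, hence In.
{size=1, color=black, texture=smooth, shape=triangle} — color is black, hence Out.
{size=3, color=blue, texture=rough, shape=hexagon} — color is blue, hence In.
{size=8, color=red, texture=matte, shape=circle} — color is red, hence Out.
{size=7, color=yellow, texture=rough, shape=triangle} — color is yellow, hence Out.

In, Out, In, Out, Out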